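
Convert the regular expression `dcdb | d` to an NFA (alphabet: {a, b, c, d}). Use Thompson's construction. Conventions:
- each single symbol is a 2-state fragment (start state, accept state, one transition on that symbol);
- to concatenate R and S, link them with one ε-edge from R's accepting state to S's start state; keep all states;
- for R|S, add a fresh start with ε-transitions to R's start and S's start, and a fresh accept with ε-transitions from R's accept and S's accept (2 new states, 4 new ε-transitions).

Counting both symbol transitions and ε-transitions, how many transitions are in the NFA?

12

Bottom-up over the parse tree:
Each of the 5 symbol leaves contributes 1 transition (1 symbol, 0 ε).
  dcdb — 7 transitions (4 symbol, 3 ε)
  dcdb | d — 12 transitions (5 symbol, 7 ε)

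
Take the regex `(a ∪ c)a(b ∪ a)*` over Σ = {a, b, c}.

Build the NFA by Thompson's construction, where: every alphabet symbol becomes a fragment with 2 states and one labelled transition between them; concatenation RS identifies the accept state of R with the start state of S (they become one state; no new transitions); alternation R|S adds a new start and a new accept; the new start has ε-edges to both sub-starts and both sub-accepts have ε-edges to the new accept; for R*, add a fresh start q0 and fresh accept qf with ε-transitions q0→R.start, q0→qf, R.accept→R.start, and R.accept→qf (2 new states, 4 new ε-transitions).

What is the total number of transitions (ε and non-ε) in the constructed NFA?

17

Building bottom-up:
Each of the 5 symbol leaves contributes 1 transition (1 symbol, 0 ε).
  a ∪ c = 6 transitions (2 symbol, 4 ε)
  b ∪ a = 6 transitions (2 symbol, 4 ε)
  (b ∪ a)* = 10 transitions (2 symbol, 8 ε)
  (a ∪ c)a(b ∪ a)* = 17 transitions (5 symbol, 12 ε)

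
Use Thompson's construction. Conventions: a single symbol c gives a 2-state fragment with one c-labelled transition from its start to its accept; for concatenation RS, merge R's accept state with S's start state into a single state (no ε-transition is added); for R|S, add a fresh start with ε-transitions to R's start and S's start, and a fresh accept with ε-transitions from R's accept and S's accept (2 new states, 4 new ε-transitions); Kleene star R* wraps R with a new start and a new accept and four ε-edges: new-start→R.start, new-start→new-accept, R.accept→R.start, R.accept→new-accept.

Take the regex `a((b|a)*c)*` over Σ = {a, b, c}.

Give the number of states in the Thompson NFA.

Recursing over subexpressions:
Each of the 4 symbol leaves contributes a 2-state fragment.
  b|a — 6 states
  (b|a)* — 8 states
  (b|a)*c — 9 states
  ((b|a)*c)* — 11 states
  a((b|a)*c)* — 12 states

12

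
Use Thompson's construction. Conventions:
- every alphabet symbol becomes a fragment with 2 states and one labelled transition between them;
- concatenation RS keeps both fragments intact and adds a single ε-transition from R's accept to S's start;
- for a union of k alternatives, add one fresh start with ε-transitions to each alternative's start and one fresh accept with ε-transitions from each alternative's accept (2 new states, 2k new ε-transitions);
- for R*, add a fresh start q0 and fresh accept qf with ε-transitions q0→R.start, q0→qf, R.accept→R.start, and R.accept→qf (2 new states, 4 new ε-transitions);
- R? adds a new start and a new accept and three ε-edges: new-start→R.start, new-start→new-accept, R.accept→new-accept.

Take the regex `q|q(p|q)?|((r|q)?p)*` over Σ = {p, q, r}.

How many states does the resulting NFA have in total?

26

Recursing over subexpressions:
Each of the 7 symbol leaves contributes a 2-state fragment.
  p|q = 6 states
  (p|q)? = 8 states
  q(p|q)? = 10 states
  r|q = 6 states
  (r|q)? = 8 states
  (r|q)?p = 10 states
  ((r|q)?p)* = 12 states
  q|q(p|q)?|((r|q)?p)* = 26 states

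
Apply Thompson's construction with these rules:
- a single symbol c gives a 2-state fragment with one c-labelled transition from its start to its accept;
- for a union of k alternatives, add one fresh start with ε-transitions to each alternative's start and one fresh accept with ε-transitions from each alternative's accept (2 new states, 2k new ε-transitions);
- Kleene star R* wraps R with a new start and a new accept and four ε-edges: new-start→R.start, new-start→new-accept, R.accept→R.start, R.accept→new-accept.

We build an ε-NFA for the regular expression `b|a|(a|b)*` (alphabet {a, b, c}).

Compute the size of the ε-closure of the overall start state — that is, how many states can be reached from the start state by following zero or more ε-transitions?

9

Work bottom-up. For each fragment F, track |ε-closure(F.start)| and whether F's accept lies in that closure (i.e. whether F accepts ε). A single-symbol fragment has closure size 1 and does not accept ε.
  a|b → |ε-closure| = 1 + 1 + 1 = 3 (the new accept is not ε-reachable since no branch accepts ε)
  (a|b)* → |ε-closure| = 1 (new start) + 3 (body) + 1 (new accept) = 5
  b|a|(a|b)* → new start ε-reaches every alternative's start; at least one alternative accepts ε, so the union's new accept is reached too: |ε-closure| = 1 + 1 + 1 + 5 + 1 = 9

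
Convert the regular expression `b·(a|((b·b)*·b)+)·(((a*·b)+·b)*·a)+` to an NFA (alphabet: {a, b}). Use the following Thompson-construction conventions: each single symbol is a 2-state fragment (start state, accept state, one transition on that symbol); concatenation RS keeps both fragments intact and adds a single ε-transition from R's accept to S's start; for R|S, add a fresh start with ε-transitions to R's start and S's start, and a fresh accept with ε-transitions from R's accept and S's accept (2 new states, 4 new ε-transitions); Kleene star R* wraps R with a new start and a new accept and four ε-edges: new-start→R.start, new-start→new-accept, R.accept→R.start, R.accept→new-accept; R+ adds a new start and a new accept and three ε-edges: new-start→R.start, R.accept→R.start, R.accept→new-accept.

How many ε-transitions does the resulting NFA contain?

32

Per subexpression:
Each of the 9 symbol leaves contributes 0 ε-transitions.
  b·b : 1 ε-transition
  (b·b)* : 5 ε-transitions
  (b·b)*·b : 6 ε-transitions
  ((b·b)*·b)+ : 9 ε-transitions
  a|((b·b)*·b)+ : 13 ε-transitions
  a* : 4 ε-transitions
  a*·b : 5 ε-transitions
  (a*·b)+ : 8 ε-transitions
  (a*·b)+·b : 9 ε-transitions
  ((a*·b)+·b)* : 13 ε-transitions
  ((a*·b)+·b)*·a : 14 ε-transitions
  (((a*·b)+·b)*·a)+ : 17 ε-transitions
  b·(a|((b·b)*·b)+)·(((a*·b)+·b)*·a)+ : 32 ε-transitions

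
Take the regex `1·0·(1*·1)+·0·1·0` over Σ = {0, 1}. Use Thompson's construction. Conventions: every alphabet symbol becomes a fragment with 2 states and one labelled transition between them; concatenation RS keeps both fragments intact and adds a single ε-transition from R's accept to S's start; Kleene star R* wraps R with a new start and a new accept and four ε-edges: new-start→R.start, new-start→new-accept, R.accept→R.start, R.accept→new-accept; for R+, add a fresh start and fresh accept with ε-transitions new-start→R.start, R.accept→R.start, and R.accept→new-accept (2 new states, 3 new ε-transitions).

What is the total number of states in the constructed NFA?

18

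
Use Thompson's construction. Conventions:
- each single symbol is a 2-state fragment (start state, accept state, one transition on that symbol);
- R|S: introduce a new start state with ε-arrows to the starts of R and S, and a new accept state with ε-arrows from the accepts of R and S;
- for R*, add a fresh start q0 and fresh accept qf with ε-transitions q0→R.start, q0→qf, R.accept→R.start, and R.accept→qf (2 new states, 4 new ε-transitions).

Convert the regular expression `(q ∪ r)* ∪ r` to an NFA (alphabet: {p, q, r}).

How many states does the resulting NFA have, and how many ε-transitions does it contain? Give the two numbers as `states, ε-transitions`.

12, 12

Per subexpression:
Each of the 3 symbol leaves contributes 2 states and 0 ε-transitions.
  q ∪ r → 6 states, 4 ε-transitions
  (q ∪ r)* → 8 states, 8 ε-transitions
  (q ∪ r)* ∪ r → 12 states, 12 ε-transitions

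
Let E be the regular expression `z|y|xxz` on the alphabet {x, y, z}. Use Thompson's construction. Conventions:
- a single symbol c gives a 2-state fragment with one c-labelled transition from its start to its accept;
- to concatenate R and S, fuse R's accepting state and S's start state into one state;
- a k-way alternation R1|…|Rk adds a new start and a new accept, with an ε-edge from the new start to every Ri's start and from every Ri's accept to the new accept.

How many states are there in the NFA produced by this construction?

10

Recursing over subexpressions:
Each of the 5 symbol leaves contributes a 2-state fragment.
  xxz — 4 states
  z|y|xxz — 10 states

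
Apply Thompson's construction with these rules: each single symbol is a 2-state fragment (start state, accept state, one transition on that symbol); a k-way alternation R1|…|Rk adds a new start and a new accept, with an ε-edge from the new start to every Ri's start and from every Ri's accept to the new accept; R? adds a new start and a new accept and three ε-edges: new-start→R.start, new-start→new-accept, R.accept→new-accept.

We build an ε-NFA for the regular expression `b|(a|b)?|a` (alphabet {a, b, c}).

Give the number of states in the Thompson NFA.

14

Bottom-up over the parse tree:
Each of the 4 symbol leaves contributes a 2-state fragment.
  a|b → 6 states
  (a|b)? → 8 states
  b|(a|b)?|a → 14 states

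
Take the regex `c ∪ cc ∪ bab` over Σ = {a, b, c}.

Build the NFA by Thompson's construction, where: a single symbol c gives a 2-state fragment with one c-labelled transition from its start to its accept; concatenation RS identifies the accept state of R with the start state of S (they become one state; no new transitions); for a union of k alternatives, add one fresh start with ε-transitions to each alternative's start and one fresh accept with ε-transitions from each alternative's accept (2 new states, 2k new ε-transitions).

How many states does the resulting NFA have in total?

Per subexpression:
Each of the 6 symbol leaves contributes a 2-state fragment.
  cc → 3 states
  bab → 4 states
  c ∪ cc ∪ bab → 11 states

11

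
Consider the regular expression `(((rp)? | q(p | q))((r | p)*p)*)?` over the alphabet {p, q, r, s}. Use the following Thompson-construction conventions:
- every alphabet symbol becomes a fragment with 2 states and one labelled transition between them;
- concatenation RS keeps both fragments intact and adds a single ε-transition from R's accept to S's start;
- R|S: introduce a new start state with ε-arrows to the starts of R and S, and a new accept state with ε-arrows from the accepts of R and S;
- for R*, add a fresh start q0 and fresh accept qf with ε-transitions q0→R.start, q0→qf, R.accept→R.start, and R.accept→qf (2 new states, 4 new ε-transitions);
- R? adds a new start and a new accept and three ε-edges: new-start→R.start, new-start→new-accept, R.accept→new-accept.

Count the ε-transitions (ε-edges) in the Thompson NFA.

Per subexpression:
Each of the 8 symbol leaves contributes 0 ε-transitions.
  rp : 1 ε-transition
  (rp)? : 4 ε-transitions
  p | q : 4 ε-transitions
  q(p | q) : 5 ε-transitions
  (rp)? | q(p | q) : 13 ε-transitions
  r | p : 4 ε-transitions
  (r | p)* : 8 ε-transitions
  (r | p)*p : 9 ε-transitions
  ((r | p)*p)* : 13 ε-transitions
  ((rp)? | q(p | q))((r | p)*p)* : 27 ε-transitions
  (((rp)? | q(p | q))((r | p)*p)*)? : 30 ε-transitions

30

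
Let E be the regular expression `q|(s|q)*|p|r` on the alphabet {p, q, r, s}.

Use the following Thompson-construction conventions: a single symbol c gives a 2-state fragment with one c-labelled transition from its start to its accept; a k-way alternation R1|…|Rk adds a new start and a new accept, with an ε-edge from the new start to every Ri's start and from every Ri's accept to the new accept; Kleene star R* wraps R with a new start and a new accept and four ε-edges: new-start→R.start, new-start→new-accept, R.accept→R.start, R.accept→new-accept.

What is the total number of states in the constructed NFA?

16

Bottom-up over the parse tree:
Each of the 5 symbol leaves contributes a 2-state fragment.
  s|q — 6 states
  (s|q)* — 8 states
  q|(s|q)*|p|r — 16 states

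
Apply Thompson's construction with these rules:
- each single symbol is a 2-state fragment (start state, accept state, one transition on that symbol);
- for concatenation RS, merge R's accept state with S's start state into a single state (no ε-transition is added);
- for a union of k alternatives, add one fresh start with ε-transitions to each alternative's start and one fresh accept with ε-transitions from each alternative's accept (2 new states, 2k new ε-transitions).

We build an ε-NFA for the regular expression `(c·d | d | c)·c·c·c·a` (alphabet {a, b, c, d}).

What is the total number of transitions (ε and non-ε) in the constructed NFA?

14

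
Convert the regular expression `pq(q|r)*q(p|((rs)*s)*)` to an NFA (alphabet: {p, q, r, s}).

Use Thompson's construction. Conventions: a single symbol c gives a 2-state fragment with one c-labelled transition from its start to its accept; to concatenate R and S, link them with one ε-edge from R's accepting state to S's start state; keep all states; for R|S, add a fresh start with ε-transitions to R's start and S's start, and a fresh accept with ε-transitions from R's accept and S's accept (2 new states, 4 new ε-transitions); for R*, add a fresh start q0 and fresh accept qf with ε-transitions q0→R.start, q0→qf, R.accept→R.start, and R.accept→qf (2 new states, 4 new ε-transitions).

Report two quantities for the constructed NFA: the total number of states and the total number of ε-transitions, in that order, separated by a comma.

Bottom-up over the parse tree:
Each of the 9 symbol leaves contributes 2 states and 0 ε-transitions.
  q|r : 6 states, 4 ε-transitions
  (q|r)* : 8 states, 8 ε-transitions
  rs : 4 states, 1 ε-transition
  (rs)* : 6 states, 5 ε-transitions
  (rs)*s : 8 states, 6 ε-transitions
  ((rs)*s)* : 10 states, 10 ε-transitions
  p|((rs)*s)* : 14 states, 14 ε-transitions
  pq(q|r)*q(p|((rs)*s)*) : 28 states, 26 ε-transitions

28, 26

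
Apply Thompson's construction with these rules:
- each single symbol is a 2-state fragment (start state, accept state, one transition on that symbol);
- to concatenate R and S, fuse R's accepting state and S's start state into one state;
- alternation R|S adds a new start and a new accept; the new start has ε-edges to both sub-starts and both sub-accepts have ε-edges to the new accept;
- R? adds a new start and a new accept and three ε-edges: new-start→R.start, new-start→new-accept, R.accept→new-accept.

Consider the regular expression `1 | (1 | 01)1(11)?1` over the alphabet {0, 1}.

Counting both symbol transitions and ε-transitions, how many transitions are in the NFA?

Building bottom-up:
Each of the 8 symbol leaves contributes 1 transition (1 symbol, 0 ε).
  01 → 2 transitions (2 symbol, 0 ε)
  1 | 01 → 7 transitions (3 symbol, 4 ε)
  11 → 2 transitions (2 symbol, 0 ε)
  (11)? → 5 transitions (2 symbol, 3 ε)
  (1 | 01)1(11)?1 → 14 transitions (7 symbol, 7 ε)
  1 | (1 | 01)1(11)?1 → 19 transitions (8 symbol, 11 ε)

19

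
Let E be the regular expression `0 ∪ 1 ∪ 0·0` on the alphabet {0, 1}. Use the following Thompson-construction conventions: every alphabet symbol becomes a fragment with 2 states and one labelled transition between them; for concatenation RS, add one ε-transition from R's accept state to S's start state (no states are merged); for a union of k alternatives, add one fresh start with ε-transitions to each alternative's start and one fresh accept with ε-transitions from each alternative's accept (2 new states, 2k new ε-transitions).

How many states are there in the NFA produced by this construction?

10

Recursing over subexpressions:
Each of the 4 symbol leaves contributes a 2-state fragment.
  0·0 → 4 states
  0 ∪ 1 ∪ 0·0 → 10 states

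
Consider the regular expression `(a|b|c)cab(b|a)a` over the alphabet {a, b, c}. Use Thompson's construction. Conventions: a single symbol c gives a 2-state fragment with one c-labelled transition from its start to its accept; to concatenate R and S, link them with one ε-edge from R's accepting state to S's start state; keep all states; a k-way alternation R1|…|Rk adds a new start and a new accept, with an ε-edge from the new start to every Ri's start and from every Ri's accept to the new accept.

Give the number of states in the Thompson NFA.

By structural recursion:
Each of the 9 symbol leaves contributes a 2-state fragment.
  a|b|c → 8 states
  b|a → 6 states
  (a|b|c)cab(b|a)a → 22 states

22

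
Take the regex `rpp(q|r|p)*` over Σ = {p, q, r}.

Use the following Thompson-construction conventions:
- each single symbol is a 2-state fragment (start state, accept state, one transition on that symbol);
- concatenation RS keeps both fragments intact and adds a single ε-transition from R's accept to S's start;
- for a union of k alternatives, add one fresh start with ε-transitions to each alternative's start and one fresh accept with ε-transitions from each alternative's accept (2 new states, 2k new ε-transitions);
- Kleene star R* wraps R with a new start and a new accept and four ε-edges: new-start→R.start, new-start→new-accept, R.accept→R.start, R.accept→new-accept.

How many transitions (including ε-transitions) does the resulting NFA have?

Recursing over subexpressions:
Each of the 6 symbol leaves contributes 1 transition (1 symbol, 0 ε).
  q|r|p — 9 transitions (3 symbol, 6 ε)
  (q|r|p)* — 13 transitions (3 symbol, 10 ε)
  rpp(q|r|p)* — 19 transitions (6 symbol, 13 ε)

19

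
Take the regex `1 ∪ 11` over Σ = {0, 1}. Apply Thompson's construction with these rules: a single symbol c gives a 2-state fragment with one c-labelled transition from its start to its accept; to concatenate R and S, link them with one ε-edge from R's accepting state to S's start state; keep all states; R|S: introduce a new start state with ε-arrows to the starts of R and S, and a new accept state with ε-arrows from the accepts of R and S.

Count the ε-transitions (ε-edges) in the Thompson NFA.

5

Recursing over subexpressions:
Each of the 3 symbol leaves contributes 0 ε-transitions.
  11 — 1 ε-transition
  1 ∪ 11 — 5 ε-transitions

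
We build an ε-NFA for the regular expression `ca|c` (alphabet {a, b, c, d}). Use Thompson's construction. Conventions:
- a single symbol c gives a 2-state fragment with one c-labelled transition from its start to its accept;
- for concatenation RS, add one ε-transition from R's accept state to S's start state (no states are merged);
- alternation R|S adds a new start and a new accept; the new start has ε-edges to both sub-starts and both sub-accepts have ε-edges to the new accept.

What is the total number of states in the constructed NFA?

8

Recursing over subexpressions:
Each of the 3 symbol leaves contributes a 2-state fragment.
  ca = 4 states
  ca|c = 8 states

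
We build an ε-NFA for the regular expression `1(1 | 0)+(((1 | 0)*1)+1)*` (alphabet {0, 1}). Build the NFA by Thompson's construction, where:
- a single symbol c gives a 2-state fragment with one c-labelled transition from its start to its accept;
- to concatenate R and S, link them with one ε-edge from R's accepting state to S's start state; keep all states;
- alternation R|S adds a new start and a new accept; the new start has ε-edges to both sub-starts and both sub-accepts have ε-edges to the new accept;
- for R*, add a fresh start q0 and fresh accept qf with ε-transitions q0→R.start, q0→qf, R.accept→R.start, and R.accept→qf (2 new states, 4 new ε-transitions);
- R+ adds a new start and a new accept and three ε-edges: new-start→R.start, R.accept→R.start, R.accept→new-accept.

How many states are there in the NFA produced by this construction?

26

Bottom-up over the parse tree:
Each of the 7 symbol leaves contributes a 2-state fragment.
  1 | 0 — 6 states
  (1 | 0)+ — 8 states
  1 | 0 — 6 states
  (1 | 0)* — 8 states
  (1 | 0)*1 — 10 states
  ((1 | 0)*1)+ — 12 states
  ((1 | 0)*1)+1 — 14 states
  (((1 | 0)*1)+1)* — 16 states
  1(1 | 0)+(((1 | 0)*1)+1)* — 26 states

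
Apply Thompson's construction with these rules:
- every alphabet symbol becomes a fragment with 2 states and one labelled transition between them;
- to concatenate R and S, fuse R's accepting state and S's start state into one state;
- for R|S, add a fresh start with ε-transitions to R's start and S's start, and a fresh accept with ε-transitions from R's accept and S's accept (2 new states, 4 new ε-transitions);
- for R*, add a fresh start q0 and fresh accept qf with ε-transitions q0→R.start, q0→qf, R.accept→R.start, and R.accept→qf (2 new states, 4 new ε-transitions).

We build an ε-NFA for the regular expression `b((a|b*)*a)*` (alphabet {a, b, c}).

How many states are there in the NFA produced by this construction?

Recursing over subexpressions:
Each of the 4 symbol leaves contributes a 2-state fragment.
  b* — 4 states
  a|b* — 8 states
  (a|b*)* — 10 states
  (a|b*)*a — 11 states
  ((a|b*)*a)* — 13 states
  b((a|b*)*a)* — 14 states

14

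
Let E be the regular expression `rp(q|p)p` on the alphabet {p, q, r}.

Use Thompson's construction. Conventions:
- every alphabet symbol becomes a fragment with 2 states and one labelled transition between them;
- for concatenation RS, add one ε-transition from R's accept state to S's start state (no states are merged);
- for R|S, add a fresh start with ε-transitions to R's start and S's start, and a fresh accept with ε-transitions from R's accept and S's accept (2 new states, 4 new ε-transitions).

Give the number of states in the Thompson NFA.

12

Bottom-up over the parse tree:
Each of the 5 symbol leaves contributes a 2-state fragment.
  q|p : 6 states
  rp(q|p)p : 12 states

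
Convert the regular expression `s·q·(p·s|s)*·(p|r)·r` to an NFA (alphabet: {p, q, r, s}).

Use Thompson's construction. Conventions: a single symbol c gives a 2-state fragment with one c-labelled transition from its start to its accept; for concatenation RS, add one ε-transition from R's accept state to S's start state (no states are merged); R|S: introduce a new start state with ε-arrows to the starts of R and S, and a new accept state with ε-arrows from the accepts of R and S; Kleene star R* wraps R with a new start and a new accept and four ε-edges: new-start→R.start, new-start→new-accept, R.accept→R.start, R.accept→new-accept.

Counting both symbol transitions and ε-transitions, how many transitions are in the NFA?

By structural recursion:
Each of the 8 symbol leaves contributes 1 transition (1 symbol, 0 ε).
  p·s → 3 transitions (2 symbol, 1 ε)
  p·s|s → 8 transitions (3 symbol, 5 ε)
  (p·s|s)* → 12 transitions (3 symbol, 9 ε)
  p|r → 6 transitions (2 symbol, 4 ε)
  s·q·(p·s|s)*·(p|r)·r → 25 transitions (8 symbol, 17 ε)

25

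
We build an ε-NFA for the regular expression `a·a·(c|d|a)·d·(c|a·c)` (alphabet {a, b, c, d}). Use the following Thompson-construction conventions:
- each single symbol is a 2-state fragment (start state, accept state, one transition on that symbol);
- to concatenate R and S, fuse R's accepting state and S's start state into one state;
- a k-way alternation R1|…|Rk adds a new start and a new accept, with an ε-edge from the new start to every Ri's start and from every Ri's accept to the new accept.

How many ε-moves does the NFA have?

Bottom-up over the parse tree:
Each of the 9 symbol leaves contributes 0 ε-transitions.
  c|d|a = 6 ε-transitions
  a·c = 0 ε-transitions
  c|a·c = 4 ε-transitions
  a·a·(c|d|a)·d·(c|a·c) = 10 ε-transitions

10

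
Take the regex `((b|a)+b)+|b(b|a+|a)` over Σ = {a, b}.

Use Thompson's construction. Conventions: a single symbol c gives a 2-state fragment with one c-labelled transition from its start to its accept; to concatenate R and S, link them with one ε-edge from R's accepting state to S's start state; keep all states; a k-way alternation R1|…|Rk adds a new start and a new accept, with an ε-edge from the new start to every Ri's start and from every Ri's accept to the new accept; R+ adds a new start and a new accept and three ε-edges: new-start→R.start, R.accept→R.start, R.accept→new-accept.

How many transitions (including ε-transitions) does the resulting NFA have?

32

Per subexpression:
Each of the 7 symbol leaves contributes 1 transition (1 symbol, 0 ε).
  b|a : 6 transitions (2 symbol, 4 ε)
  (b|a)+ : 9 transitions (2 symbol, 7 ε)
  (b|a)+b : 11 transitions (3 symbol, 8 ε)
  ((b|a)+b)+ : 14 transitions (3 symbol, 11 ε)
  a+ : 4 transitions (1 symbol, 3 ε)
  b|a+|a : 12 transitions (3 symbol, 9 ε)
  b(b|a+|a) : 14 transitions (4 symbol, 10 ε)
  ((b|a)+b)+|b(b|a+|a) : 32 transitions (7 symbol, 25 ε)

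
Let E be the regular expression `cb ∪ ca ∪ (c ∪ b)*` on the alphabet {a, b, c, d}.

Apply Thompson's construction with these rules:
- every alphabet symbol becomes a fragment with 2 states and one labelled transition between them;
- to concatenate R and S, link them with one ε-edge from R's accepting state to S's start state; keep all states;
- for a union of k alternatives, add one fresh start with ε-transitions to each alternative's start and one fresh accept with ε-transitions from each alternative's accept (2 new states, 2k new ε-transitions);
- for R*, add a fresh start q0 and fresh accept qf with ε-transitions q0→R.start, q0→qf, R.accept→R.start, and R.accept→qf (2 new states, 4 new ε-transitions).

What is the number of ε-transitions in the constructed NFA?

16

Per subexpression:
Each of the 6 symbol leaves contributes 0 ε-transitions.
  cb : 1 ε-transition
  ca : 1 ε-transition
  c ∪ b : 4 ε-transitions
  (c ∪ b)* : 8 ε-transitions
  cb ∪ ca ∪ (c ∪ b)* : 16 ε-transitions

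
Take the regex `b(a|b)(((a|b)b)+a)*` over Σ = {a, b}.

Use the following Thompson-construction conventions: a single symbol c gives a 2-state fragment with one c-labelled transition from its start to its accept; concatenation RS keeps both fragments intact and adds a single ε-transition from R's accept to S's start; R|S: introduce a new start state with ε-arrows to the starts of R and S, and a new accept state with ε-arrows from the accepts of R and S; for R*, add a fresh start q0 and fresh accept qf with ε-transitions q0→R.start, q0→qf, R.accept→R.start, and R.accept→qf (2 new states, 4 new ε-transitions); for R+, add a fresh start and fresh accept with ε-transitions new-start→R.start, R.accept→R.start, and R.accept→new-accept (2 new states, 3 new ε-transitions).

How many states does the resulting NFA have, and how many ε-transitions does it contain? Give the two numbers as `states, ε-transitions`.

Per subexpression:
Each of the 7 symbol leaves contributes 2 states and 0 ε-transitions.
  a|b → 6 states, 4 ε-transitions
  a|b → 6 states, 4 ε-transitions
  (a|b)b → 8 states, 5 ε-transitions
  ((a|b)b)+ → 10 states, 8 ε-transitions
  ((a|b)b)+a → 12 states, 9 ε-transitions
  (((a|b)b)+a)* → 14 states, 13 ε-transitions
  b(a|b)(((a|b)b)+a)* → 22 states, 19 ε-transitions

22, 19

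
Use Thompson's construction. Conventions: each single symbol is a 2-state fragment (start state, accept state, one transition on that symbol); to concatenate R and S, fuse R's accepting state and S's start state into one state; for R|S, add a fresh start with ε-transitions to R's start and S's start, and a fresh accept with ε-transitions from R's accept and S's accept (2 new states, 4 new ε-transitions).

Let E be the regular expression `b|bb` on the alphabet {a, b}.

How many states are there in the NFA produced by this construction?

Per subexpression:
Each of the 3 symbol leaves contributes a 2-state fragment.
  bb : 3 states
  b|bb : 7 states

7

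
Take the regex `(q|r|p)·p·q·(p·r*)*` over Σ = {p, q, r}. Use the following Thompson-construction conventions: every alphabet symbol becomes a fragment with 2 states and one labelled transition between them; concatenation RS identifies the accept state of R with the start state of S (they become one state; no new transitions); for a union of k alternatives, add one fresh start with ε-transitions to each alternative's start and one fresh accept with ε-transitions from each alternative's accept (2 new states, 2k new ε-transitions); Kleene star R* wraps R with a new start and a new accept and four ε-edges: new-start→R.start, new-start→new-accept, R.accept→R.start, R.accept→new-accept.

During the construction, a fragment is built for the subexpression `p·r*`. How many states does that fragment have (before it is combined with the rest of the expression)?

5

Fragment for `p·r*`:
Each of the 2 symbol leaves contributes a 2-state fragment.
  r* = 4 states
  p·r* = 5 states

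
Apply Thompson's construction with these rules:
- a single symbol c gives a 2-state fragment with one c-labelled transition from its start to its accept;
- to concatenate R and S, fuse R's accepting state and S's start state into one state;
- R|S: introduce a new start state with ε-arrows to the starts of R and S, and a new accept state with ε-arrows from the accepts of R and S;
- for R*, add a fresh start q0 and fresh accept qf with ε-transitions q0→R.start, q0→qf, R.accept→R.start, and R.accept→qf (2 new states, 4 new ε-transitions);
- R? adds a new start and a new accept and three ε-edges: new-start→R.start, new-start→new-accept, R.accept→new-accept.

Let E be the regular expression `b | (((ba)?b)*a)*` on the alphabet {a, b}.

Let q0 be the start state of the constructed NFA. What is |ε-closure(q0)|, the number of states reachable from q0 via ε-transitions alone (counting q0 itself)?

10

Work bottom-up. For each fragment F, track |ε-closure(F.start)| and whether F's accept lies in that closure (i.e. whether F accepts ε). A single-symbol fragment has closure size 1 and does not accept ε.
  ba → same as the first factor's closure: |closure| = 1
  (ba)? → new start has ε-edges to the inner start and to the new accept, so |closure| = 2 + 1 = 3
  (ba)?b → |closure| = 3 + (1−1) = 3 (closure spills across the concat boundary because the left factor accepts ε)
  ((ba)?b)* → |closure| = 1 (new start) + 3 (body) + 1 (new accept) = 5
  ((ba)?b)*a → the left operand accepts ε, so the closure extends into the next operand (the shared merged state is already counted); |closure| = 5 + (1−1) = 5
  (((ba)?b)*a)* → the star's fresh start ε-reaches both the body's start and the fresh accept: |closure| = 2 + 5 = 7
  b | (((ba)?b)*a)* → |closure| = 1 (new start) + (1 + 7) + 1 (new accept, since some branch ε-reaches its own accept) = 10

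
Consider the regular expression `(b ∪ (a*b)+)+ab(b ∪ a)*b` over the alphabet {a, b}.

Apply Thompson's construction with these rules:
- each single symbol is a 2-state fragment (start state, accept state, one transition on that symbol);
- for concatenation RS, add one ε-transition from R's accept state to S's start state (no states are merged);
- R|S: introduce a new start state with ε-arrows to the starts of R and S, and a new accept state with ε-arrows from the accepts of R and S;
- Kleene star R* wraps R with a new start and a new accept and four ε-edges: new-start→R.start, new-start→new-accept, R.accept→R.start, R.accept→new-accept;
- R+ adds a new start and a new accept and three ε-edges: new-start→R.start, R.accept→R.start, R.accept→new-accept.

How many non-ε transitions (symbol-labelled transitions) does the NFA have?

By structural recursion:
Each of the 8 symbol leaves contributes exactly 1 symbol transition.
  a* → 1 symbol transition
  a*b → 2 symbol transitions
  (a*b)+ → 2 symbol transitions
  b ∪ (a*b)+ → 3 symbol transitions
  (b ∪ (a*b)+)+ → 3 symbol transitions
  b ∪ a → 2 symbol transitions
  (b ∪ a)* → 2 symbol transitions
  (b ∪ (a*b)+)+ab(b ∪ a)*b → 8 symbol transitions

8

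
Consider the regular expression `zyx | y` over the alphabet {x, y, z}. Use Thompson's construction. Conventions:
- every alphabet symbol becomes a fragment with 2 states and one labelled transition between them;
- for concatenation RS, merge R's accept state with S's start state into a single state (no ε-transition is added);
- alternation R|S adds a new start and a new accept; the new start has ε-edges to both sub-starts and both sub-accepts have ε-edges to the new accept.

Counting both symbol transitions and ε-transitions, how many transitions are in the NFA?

By structural recursion:
Each of the 4 symbol leaves contributes 1 transition (1 symbol, 0 ε).
  zyx → 3 transitions (3 symbol, 0 ε)
  zyx | y → 8 transitions (4 symbol, 4 ε)

8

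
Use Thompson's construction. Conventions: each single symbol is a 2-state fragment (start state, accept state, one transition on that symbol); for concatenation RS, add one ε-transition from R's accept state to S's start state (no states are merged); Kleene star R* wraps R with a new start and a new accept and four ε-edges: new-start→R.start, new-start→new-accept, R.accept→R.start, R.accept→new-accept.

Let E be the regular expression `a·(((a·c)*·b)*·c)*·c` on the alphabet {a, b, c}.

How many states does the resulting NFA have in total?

18

Per subexpression:
Each of the 6 symbol leaves contributes a 2-state fragment.
  a·c = 4 states
  (a·c)* = 6 states
  (a·c)*·b = 8 states
  ((a·c)*·b)* = 10 states
  ((a·c)*·b)*·c = 12 states
  (((a·c)*·b)*·c)* = 14 states
  a·(((a·c)*·b)*·c)*·c = 18 states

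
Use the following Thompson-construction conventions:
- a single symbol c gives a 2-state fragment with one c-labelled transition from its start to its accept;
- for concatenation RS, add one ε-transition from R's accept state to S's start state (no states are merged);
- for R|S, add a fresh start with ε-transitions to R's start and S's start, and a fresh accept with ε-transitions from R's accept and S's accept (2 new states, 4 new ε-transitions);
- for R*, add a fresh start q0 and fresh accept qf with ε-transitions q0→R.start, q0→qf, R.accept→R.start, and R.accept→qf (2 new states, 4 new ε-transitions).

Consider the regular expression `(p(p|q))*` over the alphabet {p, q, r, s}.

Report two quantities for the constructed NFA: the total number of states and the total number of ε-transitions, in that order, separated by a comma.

10, 9

Recursing over subexpressions:
Each of the 3 symbol leaves contributes 2 states and 0 ε-transitions.
  p|q : 6 states, 4 ε-transitions
  p(p|q) : 8 states, 5 ε-transitions
  (p(p|q))* : 10 states, 9 ε-transitions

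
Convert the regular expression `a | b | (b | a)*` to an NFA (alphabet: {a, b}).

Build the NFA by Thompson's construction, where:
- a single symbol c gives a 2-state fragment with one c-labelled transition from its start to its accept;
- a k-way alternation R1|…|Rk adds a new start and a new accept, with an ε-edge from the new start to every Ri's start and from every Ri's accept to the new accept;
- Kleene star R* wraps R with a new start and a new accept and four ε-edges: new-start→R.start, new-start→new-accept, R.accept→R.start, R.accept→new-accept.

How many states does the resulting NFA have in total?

14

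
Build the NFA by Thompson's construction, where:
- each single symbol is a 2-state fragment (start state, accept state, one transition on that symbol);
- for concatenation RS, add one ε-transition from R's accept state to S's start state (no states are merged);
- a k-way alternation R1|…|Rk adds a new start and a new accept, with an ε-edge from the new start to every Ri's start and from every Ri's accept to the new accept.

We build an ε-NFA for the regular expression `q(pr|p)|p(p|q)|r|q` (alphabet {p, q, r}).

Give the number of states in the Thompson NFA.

Building bottom-up:
Each of the 9 symbol leaves contributes a 2-state fragment.
  pr = 4 states
  pr|p = 8 states
  q(pr|p) = 10 states
  p|q = 6 states
  p(p|q) = 8 states
  q(pr|p)|p(p|q)|r|q = 24 states

24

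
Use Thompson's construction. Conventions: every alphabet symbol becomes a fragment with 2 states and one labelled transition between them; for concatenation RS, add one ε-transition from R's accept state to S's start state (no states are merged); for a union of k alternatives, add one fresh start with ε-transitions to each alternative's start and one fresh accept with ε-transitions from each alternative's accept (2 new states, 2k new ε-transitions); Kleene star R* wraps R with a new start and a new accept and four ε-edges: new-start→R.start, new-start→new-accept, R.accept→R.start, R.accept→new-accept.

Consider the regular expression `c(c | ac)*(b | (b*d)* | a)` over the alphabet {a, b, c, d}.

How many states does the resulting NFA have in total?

26

By structural recursion:
Each of the 8 symbol leaves contributes a 2-state fragment.
  ac — 4 states
  c | ac — 8 states
  (c | ac)* — 10 states
  b* — 4 states
  b*d — 6 states
  (b*d)* — 8 states
  b | (b*d)* | a — 14 states
  c(c | ac)*(b | (b*d)* | a) — 26 states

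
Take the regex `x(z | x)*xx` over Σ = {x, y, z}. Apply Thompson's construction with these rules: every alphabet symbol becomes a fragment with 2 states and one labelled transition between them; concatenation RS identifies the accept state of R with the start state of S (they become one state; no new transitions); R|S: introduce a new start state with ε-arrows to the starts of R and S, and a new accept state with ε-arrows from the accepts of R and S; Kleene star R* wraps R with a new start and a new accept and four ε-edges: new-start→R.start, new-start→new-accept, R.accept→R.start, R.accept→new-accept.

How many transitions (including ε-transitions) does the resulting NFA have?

By structural recursion:
Each of the 5 symbol leaves contributes 1 transition (1 symbol, 0 ε).
  z | x — 6 transitions (2 symbol, 4 ε)
  (z | x)* — 10 transitions (2 symbol, 8 ε)
  x(z | x)*xx — 13 transitions (5 symbol, 8 ε)

13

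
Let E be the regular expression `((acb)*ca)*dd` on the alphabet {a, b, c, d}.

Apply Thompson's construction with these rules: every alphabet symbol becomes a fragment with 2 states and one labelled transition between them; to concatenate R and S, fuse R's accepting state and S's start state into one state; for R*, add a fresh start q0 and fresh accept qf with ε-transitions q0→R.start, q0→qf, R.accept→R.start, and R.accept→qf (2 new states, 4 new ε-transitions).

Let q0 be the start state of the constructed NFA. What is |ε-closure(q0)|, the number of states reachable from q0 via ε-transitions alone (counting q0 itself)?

5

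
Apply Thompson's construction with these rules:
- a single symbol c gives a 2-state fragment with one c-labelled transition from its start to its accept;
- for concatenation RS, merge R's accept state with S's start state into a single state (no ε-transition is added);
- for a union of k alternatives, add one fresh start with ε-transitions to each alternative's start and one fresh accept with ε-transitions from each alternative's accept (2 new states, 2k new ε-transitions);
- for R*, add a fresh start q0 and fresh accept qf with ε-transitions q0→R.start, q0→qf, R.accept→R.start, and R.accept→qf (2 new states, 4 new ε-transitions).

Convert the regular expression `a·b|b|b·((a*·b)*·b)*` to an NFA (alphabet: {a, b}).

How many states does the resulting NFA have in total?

By structural recursion:
Each of the 7 symbol leaves contributes a 2-state fragment.
  a·b : 3 states
  a* : 4 states
  a*·b : 5 states
  (a*·b)* : 7 states
  (a*·b)*·b : 8 states
  ((a*·b)*·b)* : 10 states
  b·((a*·b)*·b)* : 11 states
  a·b|b|b·((a*·b)*·b)* : 18 states

18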